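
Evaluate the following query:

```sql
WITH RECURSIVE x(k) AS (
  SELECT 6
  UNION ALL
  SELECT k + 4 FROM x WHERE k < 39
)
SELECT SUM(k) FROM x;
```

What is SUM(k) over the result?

240

Base: k=6.
Iteration 1: 6 < 39 holds -> k = 6 + 4 = 10.
Iteration 2: 10 < 39 holds -> k = 10 + 4 = 14.
Iteration 3: 14 < 39 holds -> k = 14 + 4 = 18.
Iteration 4: 18 < 39 holds -> k = 18 + 4 = 22.
Iteration 5: 22 < 39 holds -> k = 22 + 4 = 26.
Iteration 6: 26 < 39 holds -> k = 26 + 4 = 30.
Iteration 7: 30 < 39 holds -> k = 30 + 4 = 34.
Iteration 8: 34 < 39 holds -> k = 34 + 4 = 38.
Iteration 9: 38 < 39 holds -> k = 38 + 4 = 42.
Iteration 10: 42 < 39 fails; recursion stops.
SUM(k) = 6 + 10 + 14 + 18 + 22 + 26 + 30 + 34 + 38 + 42 = 240.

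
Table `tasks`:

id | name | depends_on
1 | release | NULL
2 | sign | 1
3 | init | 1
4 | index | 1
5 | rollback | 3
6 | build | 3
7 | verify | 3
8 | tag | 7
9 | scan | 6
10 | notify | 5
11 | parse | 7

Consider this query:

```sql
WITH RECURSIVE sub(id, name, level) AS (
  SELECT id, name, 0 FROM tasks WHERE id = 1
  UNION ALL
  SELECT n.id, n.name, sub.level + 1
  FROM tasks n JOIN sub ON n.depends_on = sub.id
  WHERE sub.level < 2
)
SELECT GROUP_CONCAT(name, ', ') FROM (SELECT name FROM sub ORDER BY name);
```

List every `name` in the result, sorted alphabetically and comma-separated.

build, index, init, release, rollback, sign, verify

Base: id=1 (release) at level 0.
Iteration 1: rows with depends_on in {1} -> sign (id 2, level 1), init (id 3, level 1), index (id 4, level 1).
Iteration 2: rows with depends_on in {2,3,4} -> rollback (id 5, level 2), build (id 6, level 2), verify (id 7, level 2).
Iteration 3: level < 2 fails for all current rows; recursion stops.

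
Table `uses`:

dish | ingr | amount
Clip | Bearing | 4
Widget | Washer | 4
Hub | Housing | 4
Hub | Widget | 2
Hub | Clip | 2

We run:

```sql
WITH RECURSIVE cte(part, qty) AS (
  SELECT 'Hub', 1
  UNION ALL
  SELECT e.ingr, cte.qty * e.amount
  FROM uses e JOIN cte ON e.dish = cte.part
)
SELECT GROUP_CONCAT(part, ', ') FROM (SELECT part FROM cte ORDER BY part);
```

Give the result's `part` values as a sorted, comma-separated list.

Base: (Hub, qty=1).
Iteration 1: components of {Hub} -> Clip = 1*2 = 2, Housing = 1*4 = 4, Widget = 1*2 = 2.
Iteration 2: components of {Clip,Housing,Widget} -> Bearing = 2*4 = 8, Washer = 2*4 = 8.
Iteration 3: no further components; recursion stops.

Bearing, Clip, Housing, Hub, Washer, Widget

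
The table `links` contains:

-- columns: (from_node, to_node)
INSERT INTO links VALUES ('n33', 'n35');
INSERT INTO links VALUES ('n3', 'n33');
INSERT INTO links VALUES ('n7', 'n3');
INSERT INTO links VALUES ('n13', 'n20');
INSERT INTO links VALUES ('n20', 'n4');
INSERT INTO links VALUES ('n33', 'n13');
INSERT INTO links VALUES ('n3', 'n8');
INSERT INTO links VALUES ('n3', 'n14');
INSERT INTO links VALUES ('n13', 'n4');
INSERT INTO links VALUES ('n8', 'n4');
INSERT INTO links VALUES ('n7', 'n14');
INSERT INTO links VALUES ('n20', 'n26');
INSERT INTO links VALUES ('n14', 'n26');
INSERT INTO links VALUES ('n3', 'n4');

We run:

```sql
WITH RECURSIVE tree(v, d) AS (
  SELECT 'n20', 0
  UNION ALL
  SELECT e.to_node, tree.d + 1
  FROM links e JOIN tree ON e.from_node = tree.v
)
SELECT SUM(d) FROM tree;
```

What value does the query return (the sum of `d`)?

2

Base: (n20, d=0).
Iteration 1: edges from {n20} -> (n26, d=1), (n4, d=1).
Iteration 2: no outgoing edges from {n26,n4}; recursion stops.
SUM(d) = 0 + 1 + 1 = 2.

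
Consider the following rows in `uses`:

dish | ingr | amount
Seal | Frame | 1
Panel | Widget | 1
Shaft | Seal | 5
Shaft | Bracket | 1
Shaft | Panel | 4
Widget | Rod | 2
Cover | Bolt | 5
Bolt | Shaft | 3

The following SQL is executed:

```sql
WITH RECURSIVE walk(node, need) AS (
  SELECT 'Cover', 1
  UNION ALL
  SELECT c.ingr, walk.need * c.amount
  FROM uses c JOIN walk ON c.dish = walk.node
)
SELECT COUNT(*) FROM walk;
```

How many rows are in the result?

Base: (Cover, need=1).
Iteration 1: components of {Cover} -> Bolt = 1*5 = 5.
Iteration 2: components of {Bolt} -> Shaft = 5*3 = 15.
Iteration 3: components of {Shaft} -> Bracket = 15*1 = 15, Panel = 15*4 = 60, Seal = 15*5 = 75.
Iteration 4: components of {Bracket,Panel,Seal} -> Frame = 75*1 = 75, Widget = 60*1 = 60.
Iteration 5: components of {Frame,Widget} -> Rod = 60*2 = 120.
Iteration 6: no further components; recursion stops.
Total rows emitted: 9.

9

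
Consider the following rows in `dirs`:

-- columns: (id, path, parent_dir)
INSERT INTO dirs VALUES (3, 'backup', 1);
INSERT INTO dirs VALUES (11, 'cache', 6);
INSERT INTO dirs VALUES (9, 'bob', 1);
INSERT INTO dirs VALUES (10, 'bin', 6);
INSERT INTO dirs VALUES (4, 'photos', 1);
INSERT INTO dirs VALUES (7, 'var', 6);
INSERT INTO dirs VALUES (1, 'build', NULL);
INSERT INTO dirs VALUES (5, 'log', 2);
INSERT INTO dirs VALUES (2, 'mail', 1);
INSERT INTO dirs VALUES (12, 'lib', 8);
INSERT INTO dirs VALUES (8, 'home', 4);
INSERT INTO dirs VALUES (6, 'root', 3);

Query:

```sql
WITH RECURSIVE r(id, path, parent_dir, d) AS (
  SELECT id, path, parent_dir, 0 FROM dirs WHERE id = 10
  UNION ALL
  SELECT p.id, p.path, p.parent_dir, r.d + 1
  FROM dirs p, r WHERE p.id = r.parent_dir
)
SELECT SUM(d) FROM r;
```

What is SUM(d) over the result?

Base: id=10 (bin), parent_dir=6, d 0.
Iteration 1: join on id=6 -> root (id 6, parent_dir=3, d 1).
Iteration 2: join on id=3 -> backup (id 3, parent_dir=1, d 2).
Iteration 3: join on id=1 -> build (id 1, parent_dir=NULL, d 3).
Iteration 4: parent_dir is NULL; no match; recursion stops.
SUM(d) = 0 + 1 + 2 + 3 = 6.

6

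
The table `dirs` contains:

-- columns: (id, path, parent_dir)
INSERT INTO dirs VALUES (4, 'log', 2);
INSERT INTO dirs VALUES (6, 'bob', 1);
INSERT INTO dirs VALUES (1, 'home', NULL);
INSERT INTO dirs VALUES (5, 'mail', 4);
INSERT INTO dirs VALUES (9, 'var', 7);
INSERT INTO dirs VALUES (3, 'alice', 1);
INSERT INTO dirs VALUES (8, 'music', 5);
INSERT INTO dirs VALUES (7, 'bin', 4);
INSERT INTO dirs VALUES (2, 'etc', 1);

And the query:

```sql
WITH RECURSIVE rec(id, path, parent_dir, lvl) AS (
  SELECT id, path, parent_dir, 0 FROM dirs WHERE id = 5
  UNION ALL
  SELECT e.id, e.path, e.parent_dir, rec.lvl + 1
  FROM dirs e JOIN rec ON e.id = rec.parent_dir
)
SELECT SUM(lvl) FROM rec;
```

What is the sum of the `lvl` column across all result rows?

6

Base: id=5 (mail), parent_dir=4, lvl 0.
Iteration 1: join on id=4 -> log (id 4, parent_dir=2, lvl 1).
Iteration 2: join on id=2 -> etc (id 2, parent_dir=1, lvl 2).
Iteration 3: join on id=1 -> home (id 1, parent_dir=NULL, lvl 3).
Iteration 4: parent_dir is NULL; no match; recursion stops.
SUM(lvl) = 0 + 1 + 2 + 3 = 6.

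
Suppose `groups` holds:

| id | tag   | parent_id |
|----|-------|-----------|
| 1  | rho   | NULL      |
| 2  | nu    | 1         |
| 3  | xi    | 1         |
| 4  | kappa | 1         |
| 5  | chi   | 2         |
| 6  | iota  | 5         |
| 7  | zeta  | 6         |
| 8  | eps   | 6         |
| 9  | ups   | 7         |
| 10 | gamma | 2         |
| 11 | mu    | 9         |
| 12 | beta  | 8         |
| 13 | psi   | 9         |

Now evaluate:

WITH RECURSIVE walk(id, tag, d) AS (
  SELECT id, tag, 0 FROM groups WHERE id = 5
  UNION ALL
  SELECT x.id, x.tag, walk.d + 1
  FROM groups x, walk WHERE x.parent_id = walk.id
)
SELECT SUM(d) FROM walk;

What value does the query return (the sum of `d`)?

Base: id=5 (chi) at d 0.
Iteration 1: rows with parent_id in {5} -> iota (id 6, d 1).
Iteration 2: rows with parent_id in {6} -> zeta (id 7, d 2), eps (id 8, d 2).
Iteration 3: rows with parent_id in {7,8} -> ups (id 9, d 3), beta (id 12, d 3).
Iteration 4: rows with parent_id in {9,12} -> mu (id 11, d 4), psi (id 13, d 4).
Iteration 5: no rows with parent_id in {11,13}; recursion stops.
SUM(d) = 0 + 1 + 2 + 2 + 3 + 3 + 4 + 4 = 19.

19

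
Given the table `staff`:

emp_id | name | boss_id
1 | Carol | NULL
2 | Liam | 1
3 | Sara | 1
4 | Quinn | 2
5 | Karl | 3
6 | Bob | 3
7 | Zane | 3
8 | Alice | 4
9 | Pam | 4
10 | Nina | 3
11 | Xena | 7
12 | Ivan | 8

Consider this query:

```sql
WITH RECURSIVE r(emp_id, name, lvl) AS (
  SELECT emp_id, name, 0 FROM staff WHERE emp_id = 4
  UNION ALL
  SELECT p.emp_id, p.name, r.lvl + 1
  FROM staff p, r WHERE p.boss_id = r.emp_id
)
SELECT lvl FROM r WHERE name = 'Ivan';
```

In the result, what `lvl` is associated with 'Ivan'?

2

Base: emp_id=4 (Quinn) at lvl 0.
Iteration 1: rows with boss_id in {4} -> Alice (id 8, lvl 1), Pam (id 9, lvl 1).
Iteration 2: rows with boss_id in {8,9} -> Ivan (id 12, lvl 2).
Iteration 3: no rows with boss_id in {12}; recursion stops.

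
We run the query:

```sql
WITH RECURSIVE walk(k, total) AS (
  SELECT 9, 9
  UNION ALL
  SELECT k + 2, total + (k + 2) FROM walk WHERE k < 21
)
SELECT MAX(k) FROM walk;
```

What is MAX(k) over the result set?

21

Base: k=9, total=9.
Iteration 1: 9 < 21 holds -> k = 9 + 2 = 11, total = 9 + 11 = 20.
Iteration 2: 11 < 21 holds -> k = 11 + 2 = 13, total = 20 + 13 = 33.
Iteration 3: 13 < 21 holds -> k = 13 + 2 = 15, total = 33 + 15 = 48.
Iteration 4: 15 < 21 holds -> k = 15 + 2 = 17, total = 48 + 17 = 65.
Iteration 5: 17 < 21 holds -> k = 17 + 2 = 19, total = 65 + 19 = 84.
Iteration 6: 19 < 21 holds -> k = 19 + 2 = 21, total = 84 + 21 = 105.
Iteration 7: 21 < 21 fails; recursion stops.
k values: 9, 11, 13, 15, 17, 19, 21; the maximum is 21.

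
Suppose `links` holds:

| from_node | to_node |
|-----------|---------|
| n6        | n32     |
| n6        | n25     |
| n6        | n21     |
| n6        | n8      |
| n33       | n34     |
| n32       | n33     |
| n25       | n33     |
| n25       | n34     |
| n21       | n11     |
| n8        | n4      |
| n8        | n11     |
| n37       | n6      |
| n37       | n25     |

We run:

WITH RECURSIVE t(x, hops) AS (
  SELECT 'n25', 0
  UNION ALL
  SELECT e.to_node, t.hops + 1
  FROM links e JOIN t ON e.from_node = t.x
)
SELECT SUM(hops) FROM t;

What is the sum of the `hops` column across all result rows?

4

Base: (n25, hops=0).
Iteration 1: edges from {n25} -> (n33, hops=1), (n34, hops=1).
Iteration 2: edges from {n33,n34} -> (n34, hops=2).
Iteration 3: no outgoing edges from {n34}; recursion stops.
SUM(hops) = 0 + 1 + 1 + 2 = 4.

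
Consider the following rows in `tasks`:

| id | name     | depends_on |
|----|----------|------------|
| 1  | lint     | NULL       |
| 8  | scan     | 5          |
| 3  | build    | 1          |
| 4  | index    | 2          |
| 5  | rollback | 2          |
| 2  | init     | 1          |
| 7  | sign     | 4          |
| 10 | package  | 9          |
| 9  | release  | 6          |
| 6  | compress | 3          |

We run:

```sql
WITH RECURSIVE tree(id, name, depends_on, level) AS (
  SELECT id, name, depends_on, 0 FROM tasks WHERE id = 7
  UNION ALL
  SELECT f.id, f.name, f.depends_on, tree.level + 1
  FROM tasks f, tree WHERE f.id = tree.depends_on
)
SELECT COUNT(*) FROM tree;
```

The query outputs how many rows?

Base: id=7 (sign), depends_on=4, level 0.
Iteration 1: join on id=4 -> index (id 4, depends_on=2, level 1).
Iteration 2: join on id=2 -> init (id 2, depends_on=1, level 2).
Iteration 3: join on id=1 -> lint (id 1, depends_on=NULL, level 3).
Iteration 4: depends_on is NULL; no match; recursion stops.
Total rows emitted: 4.

4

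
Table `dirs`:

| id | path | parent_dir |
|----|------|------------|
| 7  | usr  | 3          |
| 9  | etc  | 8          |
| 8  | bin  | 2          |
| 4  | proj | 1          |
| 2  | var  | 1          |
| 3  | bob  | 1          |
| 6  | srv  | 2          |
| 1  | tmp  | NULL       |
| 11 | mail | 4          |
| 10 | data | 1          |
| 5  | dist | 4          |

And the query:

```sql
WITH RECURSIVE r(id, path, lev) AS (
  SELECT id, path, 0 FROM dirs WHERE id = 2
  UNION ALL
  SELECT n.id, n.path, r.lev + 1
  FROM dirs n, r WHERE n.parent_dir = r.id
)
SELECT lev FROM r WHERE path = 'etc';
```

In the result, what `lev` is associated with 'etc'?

Base: id=2 (var) at lev 0.
Iteration 1: rows with parent_dir in {2} -> srv (id 6, lev 1), bin (id 8, lev 1).
Iteration 2: rows with parent_dir in {6,8} -> etc (id 9, lev 2).
Iteration 3: no rows with parent_dir in {9}; recursion stops.

2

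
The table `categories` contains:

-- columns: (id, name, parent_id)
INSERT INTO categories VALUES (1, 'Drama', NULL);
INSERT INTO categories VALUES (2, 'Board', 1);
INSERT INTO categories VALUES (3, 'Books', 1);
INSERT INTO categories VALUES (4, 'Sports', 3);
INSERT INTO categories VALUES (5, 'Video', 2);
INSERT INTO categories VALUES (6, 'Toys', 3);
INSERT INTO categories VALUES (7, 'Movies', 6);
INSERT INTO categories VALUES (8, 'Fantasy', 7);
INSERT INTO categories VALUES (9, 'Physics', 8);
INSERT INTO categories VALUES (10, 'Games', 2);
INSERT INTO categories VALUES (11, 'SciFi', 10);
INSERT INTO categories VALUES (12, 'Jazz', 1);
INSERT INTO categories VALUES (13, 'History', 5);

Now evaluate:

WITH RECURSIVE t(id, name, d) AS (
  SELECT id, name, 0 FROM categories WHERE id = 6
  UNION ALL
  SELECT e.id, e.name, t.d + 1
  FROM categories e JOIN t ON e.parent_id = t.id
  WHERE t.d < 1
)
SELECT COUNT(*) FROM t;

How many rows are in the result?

2

Base: id=6 (Toys) at d 0.
Iteration 1: rows with parent_id in {6} -> Movies (id 7, d 1).
Iteration 2: d < 1 fails for all current rows; recursion stops.
Total rows emitted: 2.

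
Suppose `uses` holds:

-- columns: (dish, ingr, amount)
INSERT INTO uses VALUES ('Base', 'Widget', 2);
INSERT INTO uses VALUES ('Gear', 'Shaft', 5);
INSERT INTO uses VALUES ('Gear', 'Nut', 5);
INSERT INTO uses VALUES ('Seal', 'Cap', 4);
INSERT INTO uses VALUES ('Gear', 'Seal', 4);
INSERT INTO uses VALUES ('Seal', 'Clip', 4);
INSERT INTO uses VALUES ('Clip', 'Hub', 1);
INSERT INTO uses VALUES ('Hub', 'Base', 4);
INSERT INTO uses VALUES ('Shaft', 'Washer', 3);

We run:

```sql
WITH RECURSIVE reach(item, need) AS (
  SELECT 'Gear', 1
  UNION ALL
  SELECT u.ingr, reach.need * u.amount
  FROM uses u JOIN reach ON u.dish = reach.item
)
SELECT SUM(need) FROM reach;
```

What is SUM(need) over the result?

270

Base: (Gear, need=1).
Iteration 1: components of {Gear} -> Nut = 1*5 = 5, Seal = 1*4 = 4, Shaft = 1*5 = 5.
Iteration 2: components of {Nut,Seal,Shaft} -> Cap = 4*4 = 16, Clip = 4*4 = 16, Washer = 5*3 = 15.
Iteration 3: components of {Cap,Clip,Washer} -> Hub = 16*1 = 16.
Iteration 4: components of {Hub} -> Base = 16*4 = 64.
Iteration 5: components of {Base} -> Widget = 64*2 = 128.
Iteration 6: no further components; recursion stops.
SUM(need) = 1 + 5 + 5 + 4 + 15 + 16 + 16 + 16 + 64 + 128 = 270.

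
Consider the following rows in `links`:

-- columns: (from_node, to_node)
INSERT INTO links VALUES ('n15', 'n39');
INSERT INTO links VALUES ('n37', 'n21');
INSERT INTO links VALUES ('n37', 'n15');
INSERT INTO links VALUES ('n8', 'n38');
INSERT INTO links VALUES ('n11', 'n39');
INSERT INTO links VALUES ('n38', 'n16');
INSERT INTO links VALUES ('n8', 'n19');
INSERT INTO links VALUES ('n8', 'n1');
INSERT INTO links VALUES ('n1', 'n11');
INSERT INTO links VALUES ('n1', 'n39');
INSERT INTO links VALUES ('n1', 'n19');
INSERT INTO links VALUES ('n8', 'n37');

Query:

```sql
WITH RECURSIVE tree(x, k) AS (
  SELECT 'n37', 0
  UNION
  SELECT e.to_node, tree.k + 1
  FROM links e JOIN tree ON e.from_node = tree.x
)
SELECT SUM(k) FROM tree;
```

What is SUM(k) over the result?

Base: (n37, k=0).
Iteration 1: edges from {n37} -> (n15, k=1), (n21, k=1).
Iteration 2: edges from {n15,n21} -> (n39, k=2).
Iteration 3: no outgoing edges from {n39}; recursion stops.
SUM(k) = 0 + 1 + 1 + 2 = 4.

4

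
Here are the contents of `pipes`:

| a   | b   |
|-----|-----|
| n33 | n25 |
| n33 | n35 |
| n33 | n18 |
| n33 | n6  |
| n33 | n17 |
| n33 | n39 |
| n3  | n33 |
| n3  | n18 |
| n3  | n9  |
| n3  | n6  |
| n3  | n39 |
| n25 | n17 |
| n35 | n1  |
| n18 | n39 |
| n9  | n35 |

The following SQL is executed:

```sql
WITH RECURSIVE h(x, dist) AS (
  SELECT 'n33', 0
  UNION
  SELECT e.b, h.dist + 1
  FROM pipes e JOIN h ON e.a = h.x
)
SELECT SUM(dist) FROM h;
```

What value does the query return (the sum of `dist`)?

Base: (n33, dist=0).
Iteration 1: edges from {n33} -> (n17, dist=1), (n18, dist=1), (n25, dist=1), (n35, dist=1), (n39, dist=1), (n6, dist=1).
Iteration 2: edges from {n17,n18,n25,n35,n39,n6} -> (n1, dist=2), (n17, dist=2), (n39, dist=2).
Iteration 3: no outgoing edges from {n1,n17,n39}; recursion stops.
SUM(dist) = 0 + 1 + 1 + 1 + 1 + 1 + 1 + 2 + 2 + 2 = 12.

12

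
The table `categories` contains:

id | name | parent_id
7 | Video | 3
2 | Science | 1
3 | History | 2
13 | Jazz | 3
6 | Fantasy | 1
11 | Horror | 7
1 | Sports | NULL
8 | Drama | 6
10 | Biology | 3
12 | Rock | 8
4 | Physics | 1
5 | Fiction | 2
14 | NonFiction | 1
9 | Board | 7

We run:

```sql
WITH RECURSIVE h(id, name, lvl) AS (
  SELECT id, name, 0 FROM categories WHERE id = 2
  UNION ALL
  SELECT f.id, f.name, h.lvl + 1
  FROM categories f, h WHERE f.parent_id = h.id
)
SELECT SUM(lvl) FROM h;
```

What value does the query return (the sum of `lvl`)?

14

Base: id=2 (Science) at lvl 0.
Iteration 1: rows with parent_id in {2} -> History (id 3, lvl 1), Fiction (id 5, lvl 1).
Iteration 2: rows with parent_id in {3,5} -> Video (id 7, lvl 2), Biology (id 10, lvl 2), Jazz (id 13, lvl 2).
Iteration 3: rows with parent_id in {7,10,13} -> Board (id 9, lvl 3), Horror (id 11, lvl 3).
Iteration 4: no rows with parent_id in {9,11}; recursion stops.
SUM(lvl) = 0 + 1 + 1 + 2 + 2 + 2 + 3 + 3 = 14.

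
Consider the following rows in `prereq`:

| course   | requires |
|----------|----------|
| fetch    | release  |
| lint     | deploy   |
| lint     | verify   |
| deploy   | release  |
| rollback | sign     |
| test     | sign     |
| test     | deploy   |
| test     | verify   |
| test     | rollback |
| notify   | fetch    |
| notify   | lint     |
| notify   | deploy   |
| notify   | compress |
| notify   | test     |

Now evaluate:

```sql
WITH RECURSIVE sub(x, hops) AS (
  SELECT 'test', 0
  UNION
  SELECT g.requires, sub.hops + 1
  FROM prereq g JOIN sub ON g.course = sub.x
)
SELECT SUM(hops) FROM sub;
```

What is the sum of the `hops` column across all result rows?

Base: (test, hops=0).
Iteration 1: edges from {test} -> (deploy, hops=1), (rollback, hops=1), (sign, hops=1), (verify, hops=1).
Iteration 2: edges from {deploy,rollback,sign,verify} -> (release, hops=2), (sign, hops=2).
Iteration 3: no outgoing edges from {release,sign}; recursion stops.
SUM(hops) = 0 + 1 + 1 + 1 + 1 + 2 + 2 = 8.

8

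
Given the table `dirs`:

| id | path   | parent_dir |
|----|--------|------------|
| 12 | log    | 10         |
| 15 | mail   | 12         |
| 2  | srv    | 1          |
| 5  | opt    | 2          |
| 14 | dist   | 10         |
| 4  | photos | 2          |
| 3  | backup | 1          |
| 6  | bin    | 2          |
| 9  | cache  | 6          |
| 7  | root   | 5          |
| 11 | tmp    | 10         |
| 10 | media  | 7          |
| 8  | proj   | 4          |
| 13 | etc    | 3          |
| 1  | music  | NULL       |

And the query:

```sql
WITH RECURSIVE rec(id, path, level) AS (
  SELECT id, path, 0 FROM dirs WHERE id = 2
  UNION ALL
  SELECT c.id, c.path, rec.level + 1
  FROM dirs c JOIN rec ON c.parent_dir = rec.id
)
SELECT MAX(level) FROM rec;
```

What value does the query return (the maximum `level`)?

5

Base: id=2 (srv) at level 0.
Iteration 1: rows with parent_dir in {2} -> photos (id 4, level 1), opt (id 5, level 1), bin (id 6, level 1).
Iteration 2: rows with parent_dir in {4,5,6} -> root (id 7, level 2), proj (id 8, level 2), cache (id 9, level 2).
Iteration 3: rows with parent_dir in {7,8,9} -> media (id 10, level 3).
Iteration 4: rows with parent_dir in {10} -> tmp (id 11, level 4), log (id 12, level 4), dist (id 14, level 4).
Iteration 5: rows with parent_dir in {11,12,14} -> mail (id 15, level 5).
Iteration 6: no rows with parent_dir in {15}; recursion stops.
level values: 0, 1, 1, 1, 2, 2, 2, 3, 4, 4, 4, 5; the maximum is 5.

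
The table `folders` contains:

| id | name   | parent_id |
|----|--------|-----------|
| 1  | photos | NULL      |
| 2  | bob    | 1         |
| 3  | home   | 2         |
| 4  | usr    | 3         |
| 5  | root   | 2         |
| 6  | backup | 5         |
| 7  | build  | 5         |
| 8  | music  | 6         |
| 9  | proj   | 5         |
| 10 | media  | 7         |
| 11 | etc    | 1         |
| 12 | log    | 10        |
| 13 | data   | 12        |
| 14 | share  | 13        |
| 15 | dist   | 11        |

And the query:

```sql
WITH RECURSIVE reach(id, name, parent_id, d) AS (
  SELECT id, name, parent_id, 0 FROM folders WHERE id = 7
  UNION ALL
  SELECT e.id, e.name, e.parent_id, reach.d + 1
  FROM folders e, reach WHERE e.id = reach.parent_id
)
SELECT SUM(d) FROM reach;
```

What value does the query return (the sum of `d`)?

Base: id=7 (build), parent_id=5, d 0.
Iteration 1: join on id=5 -> root (id 5, parent_id=2, d 1).
Iteration 2: join on id=2 -> bob (id 2, parent_id=1, d 2).
Iteration 3: join on id=1 -> photos (id 1, parent_id=NULL, d 3).
Iteration 4: parent_id is NULL; no match; recursion stops.
SUM(d) = 0 + 1 + 2 + 3 = 6.

6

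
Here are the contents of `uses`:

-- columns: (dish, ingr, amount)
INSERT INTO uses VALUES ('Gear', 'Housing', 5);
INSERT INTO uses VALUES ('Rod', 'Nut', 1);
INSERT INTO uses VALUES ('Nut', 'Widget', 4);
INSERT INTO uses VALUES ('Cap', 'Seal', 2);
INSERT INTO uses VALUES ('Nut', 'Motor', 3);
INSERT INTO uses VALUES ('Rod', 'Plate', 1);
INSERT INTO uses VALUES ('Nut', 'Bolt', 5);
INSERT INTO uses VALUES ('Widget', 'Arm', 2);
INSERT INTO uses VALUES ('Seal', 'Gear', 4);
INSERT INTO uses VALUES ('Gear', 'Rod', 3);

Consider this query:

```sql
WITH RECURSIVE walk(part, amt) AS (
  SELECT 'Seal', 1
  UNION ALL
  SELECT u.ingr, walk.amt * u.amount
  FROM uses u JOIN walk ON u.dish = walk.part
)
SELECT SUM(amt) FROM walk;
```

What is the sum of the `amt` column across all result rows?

Base: (Seal, amt=1).
Iteration 1: components of {Seal} -> Gear = 1*4 = 4.
Iteration 2: components of {Gear} -> Housing = 4*5 = 20, Rod = 4*3 = 12.
Iteration 3: components of {Housing,Rod} -> Nut = 12*1 = 12, Plate = 12*1 = 12.
Iteration 4: components of {Nut,Plate} -> Bolt = 12*5 = 60, Motor = 12*3 = 36, Widget = 12*4 = 48.
Iteration 5: components of {Bolt,Motor,Widget} -> Arm = 48*2 = 96.
Iteration 6: no further components; recursion stops.
SUM(amt) = 1 + 4 + 12 + 20 + 12 + 12 + 36 + 48 + 60 + 96 = 301.

301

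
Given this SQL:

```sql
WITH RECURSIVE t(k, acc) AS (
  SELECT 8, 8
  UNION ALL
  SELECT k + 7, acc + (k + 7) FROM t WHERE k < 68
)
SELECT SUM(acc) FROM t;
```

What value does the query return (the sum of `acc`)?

1595

Base: k=8, acc=8.
Iteration 1: 8 < 68 holds -> k = 8 + 7 = 15, acc = 8 + 15 = 23.
Iteration 2: 15 < 68 holds -> k = 15 + 7 = 22, acc = 23 + 22 = 45.
Iteration 3: 22 < 68 holds -> k = 22 + 7 = 29, acc = 45 + 29 = 74.
Iteration 4: 29 < 68 holds -> k = 29 + 7 = 36, acc = 74 + 36 = 110.
Iteration 5: 36 < 68 holds -> k = 36 + 7 = 43, acc = 110 + 43 = 153.
Iteration 6: 43 < 68 holds -> k = 43 + 7 = 50, acc = 153 + 50 = 203.
Iteration 7: 50 < 68 holds -> k = 50 + 7 = 57, acc = 203 + 57 = 260.
Iteration 8: 57 < 68 holds -> k = 57 + 7 = 64, acc = 260 + 64 = 324.
Iteration 9: 64 < 68 holds -> k = 64 + 7 = 71, acc = 324 + 71 = 395.
Iteration 10: 71 < 68 fails; recursion stops.
SUM(acc) = 8 + 23 + 45 + 74 + 110 + 153 + 203 + 260 + 324 + 395 = 1595.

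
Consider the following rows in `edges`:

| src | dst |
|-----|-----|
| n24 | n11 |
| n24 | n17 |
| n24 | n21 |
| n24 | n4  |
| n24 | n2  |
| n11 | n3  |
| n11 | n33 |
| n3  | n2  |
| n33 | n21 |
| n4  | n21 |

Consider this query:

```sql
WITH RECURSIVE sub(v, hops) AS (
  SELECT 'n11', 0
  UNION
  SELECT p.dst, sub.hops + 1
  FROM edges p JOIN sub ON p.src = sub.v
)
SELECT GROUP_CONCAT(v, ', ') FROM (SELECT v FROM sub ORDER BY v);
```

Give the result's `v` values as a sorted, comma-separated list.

Base: (n11, hops=0).
Iteration 1: edges from {n11} -> (n3, hops=1), (n33, hops=1).
Iteration 2: edges from {n3,n33} -> (n2, hops=2), (n21, hops=2).
Iteration 3: no outgoing edges from {n2,n21}; recursion stops.

n11, n2, n21, n3, n33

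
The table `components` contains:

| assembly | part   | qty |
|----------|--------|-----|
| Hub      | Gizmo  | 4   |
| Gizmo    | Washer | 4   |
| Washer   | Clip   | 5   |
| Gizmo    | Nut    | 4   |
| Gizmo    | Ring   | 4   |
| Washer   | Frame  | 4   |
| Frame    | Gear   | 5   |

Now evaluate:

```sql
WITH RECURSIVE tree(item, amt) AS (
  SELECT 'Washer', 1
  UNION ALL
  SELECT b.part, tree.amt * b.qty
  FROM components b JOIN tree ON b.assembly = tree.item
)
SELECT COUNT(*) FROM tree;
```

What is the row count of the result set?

4

Base: (Washer, amt=1).
Iteration 1: components of {Washer} -> Clip = 1*5 = 5, Frame = 1*4 = 4.
Iteration 2: components of {Clip,Frame} -> Gear = 4*5 = 20.
Iteration 3: no further components; recursion stops.
Total rows emitted: 4.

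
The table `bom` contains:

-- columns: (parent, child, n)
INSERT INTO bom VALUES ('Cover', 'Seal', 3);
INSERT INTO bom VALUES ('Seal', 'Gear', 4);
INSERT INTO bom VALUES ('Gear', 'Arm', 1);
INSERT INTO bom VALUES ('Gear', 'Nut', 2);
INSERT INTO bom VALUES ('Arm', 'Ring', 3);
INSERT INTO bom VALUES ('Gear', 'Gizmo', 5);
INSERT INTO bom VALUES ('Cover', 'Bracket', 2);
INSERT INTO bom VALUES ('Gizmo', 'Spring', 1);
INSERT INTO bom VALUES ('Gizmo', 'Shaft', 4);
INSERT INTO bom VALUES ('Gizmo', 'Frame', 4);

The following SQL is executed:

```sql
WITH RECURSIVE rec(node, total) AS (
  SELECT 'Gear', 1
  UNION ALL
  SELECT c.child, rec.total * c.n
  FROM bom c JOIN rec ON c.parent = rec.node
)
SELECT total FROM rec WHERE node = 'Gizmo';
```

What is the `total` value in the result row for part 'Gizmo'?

Base: (Gear, total=1).
Iteration 1: components of {Gear} -> Arm = 1*1 = 1, Gizmo = 1*5 = 5, Nut = 1*2 = 2.
Iteration 2: components of {Arm,Gizmo,Nut} -> Frame = 5*4 = 20, Ring = 1*3 = 3, Shaft = 5*4 = 20, Spring = 5*1 = 5.
Iteration 3: no further components; recursion stops.

5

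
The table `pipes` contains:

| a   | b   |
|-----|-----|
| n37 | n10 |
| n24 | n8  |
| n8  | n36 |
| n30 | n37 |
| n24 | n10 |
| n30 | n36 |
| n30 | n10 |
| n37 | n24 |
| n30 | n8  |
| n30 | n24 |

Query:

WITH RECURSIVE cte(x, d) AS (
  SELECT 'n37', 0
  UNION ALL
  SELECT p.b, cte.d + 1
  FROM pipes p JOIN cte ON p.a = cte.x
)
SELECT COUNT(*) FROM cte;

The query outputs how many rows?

6

Base: (n37, d=0).
Iteration 1: edges from {n37} -> (n10, d=1), (n24, d=1).
Iteration 2: edges from {n10,n24} -> (n10, d=2), (n8, d=2).
Iteration 3: edges from {n10,n8} -> (n36, d=3).
Iteration 4: no outgoing edges from {n36}; recursion stops.
Total rows emitted: 6.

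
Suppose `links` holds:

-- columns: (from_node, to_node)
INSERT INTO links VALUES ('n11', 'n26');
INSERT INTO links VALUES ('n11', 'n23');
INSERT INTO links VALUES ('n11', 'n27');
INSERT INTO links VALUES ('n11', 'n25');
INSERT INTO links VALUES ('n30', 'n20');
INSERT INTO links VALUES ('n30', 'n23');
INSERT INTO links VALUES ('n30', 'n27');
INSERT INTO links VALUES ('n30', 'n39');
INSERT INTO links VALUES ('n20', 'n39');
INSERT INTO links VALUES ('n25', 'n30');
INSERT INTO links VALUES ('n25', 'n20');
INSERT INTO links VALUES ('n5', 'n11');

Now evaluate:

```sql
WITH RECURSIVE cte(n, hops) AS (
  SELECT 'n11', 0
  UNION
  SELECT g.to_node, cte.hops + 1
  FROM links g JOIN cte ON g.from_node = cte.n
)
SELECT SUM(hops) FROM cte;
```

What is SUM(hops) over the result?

24

Base: (n11, hops=0).
Iteration 1: edges from {n11} -> (n23, hops=1), (n25, hops=1), (n26, hops=1), (n27, hops=1).
Iteration 2: edges from {n23,n25,n26,n27} -> (n20, hops=2), (n30, hops=2).
Iteration 3: edges from {n20,n30} -> (n20, hops=3), (n23, hops=3), (n27, hops=3), (n39, hops=3). [UNION drops 1 duplicate row(s)]
Iteration 4: edges from {n20,n23,n27,n39} -> (n39, hops=4).
Iteration 5: no outgoing edges from {n39}; recursion stops.
SUM(hops) = 0 + 1 + 1 + 1 + 1 + 2 + 2 + 3 + 3 + 3 + 3 + 4 = 24.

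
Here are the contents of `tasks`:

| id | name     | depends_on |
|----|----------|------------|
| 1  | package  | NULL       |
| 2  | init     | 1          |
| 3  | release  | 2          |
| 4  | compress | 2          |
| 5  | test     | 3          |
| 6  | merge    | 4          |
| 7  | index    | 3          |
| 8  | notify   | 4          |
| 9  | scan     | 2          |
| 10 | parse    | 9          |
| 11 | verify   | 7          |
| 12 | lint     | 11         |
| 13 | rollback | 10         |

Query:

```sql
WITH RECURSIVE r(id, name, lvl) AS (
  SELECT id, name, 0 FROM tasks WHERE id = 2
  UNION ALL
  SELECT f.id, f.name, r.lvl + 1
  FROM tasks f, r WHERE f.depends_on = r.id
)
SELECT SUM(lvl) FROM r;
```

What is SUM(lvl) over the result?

Base: id=2 (init) at lvl 0.
Iteration 1: rows with depends_on in {2} -> release (id 3, lvl 1), compress (id 4, lvl 1), scan (id 9, lvl 1).
Iteration 2: rows with depends_on in {3,4,9} -> test (id 5, lvl 2), merge (id 6, lvl 2), index (id 7, lvl 2), notify (id 8, lvl 2), parse (id 10, lvl 2).
Iteration 3: rows with depends_on in {5,6,7,8,10} -> verify (id 11, lvl 3), rollback (id 13, lvl 3).
Iteration 4: rows with depends_on in {11,13} -> lint (id 12, lvl 4).
Iteration 5: no rows with depends_on in {12}; recursion stops.
SUM(lvl) = 0 + 1 + 1 + 1 + 2 + 2 + 2 + 2 + 2 + 3 + 3 + 4 = 23.

23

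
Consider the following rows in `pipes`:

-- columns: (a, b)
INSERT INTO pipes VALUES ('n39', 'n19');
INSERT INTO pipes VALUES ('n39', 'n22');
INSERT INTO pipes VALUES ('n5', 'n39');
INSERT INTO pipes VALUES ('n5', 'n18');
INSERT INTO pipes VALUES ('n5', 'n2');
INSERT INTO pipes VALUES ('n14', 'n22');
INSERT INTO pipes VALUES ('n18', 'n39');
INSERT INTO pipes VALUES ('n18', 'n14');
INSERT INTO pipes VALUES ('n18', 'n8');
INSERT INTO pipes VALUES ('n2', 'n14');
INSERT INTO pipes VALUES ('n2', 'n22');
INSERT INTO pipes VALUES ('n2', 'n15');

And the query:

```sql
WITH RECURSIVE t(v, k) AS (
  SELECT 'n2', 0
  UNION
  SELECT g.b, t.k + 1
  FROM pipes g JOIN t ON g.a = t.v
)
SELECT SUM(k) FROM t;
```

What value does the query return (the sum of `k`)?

Base: (n2, k=0).
Iteration 1: edges from {n2} -> (n14, k=1), (n15, k=1), (n22, k=1).
Iteration 2: edges from {n14,n15,n22} -> (n22, k=2).
Iteration 3: no outgoing edges from {n22}; recursion stops.
SUM(k) = 0 + 1 + 1 + 1 + 2 = 5.

5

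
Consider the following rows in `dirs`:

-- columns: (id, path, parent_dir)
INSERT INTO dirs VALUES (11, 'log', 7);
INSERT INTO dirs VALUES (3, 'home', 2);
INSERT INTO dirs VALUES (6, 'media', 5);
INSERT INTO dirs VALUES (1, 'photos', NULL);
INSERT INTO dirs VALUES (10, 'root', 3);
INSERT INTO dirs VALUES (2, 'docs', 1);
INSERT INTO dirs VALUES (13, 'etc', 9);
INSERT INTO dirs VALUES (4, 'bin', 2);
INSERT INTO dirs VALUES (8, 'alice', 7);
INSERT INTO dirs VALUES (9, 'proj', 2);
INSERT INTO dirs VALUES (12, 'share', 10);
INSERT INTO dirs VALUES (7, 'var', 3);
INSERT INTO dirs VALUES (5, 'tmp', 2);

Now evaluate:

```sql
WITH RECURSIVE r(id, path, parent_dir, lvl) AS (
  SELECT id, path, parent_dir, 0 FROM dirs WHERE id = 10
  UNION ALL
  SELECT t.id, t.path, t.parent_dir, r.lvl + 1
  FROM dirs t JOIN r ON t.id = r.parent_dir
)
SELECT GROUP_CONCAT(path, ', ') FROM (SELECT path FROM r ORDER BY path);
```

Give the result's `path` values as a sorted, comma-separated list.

docs, home, photos, root

Base: id=10 (root), parent_dir=3, lvl 0.
Iteration 1: join on id=3 -> home (id 3, parent_dir=2, lvl 1).
Iteration 2: join on id=2 -> docs (id 2, parent_dir=1, lvl 2).
Iteration 3: join on id=1 -> photos (id 1, parent_dir=NULL, lvl 3).
Iteration 4: parent_dir is NULL; no match; recursion stops.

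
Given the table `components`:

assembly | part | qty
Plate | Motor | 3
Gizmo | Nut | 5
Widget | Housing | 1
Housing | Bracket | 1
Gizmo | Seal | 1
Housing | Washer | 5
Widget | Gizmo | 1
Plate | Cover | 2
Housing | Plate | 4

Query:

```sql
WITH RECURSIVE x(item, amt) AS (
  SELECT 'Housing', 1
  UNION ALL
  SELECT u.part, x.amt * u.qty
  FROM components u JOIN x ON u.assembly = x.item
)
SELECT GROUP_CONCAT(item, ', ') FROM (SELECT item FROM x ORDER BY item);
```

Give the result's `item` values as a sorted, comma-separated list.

Bracket, Cover, Housing, Motor, Plate, Washer

Base: (Housing, amt=1).
Iteration 1: components of {Housing} -> Bracket = 1*1 = 1, Plate = 1*4 = 4, Washer = 1*5 = 5.
Iteration 2: components of {Bracket,Plate,Washer} -> Cover = 4*2 = 8, Motor = 4*3 = 12.
Iteration 3: no further components; recursion stops.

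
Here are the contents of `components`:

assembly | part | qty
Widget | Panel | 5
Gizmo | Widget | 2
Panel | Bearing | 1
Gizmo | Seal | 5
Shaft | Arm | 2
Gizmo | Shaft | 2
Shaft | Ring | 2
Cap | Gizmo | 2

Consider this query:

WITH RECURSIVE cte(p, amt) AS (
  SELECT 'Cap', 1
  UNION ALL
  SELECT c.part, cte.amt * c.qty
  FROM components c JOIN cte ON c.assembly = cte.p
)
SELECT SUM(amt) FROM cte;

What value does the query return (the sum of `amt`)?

77

Base: (Cap, amt=1).
Iteration 1: components of {Cap} -> Gizmo = 1*2 = 2.
Iteration 2: components of {Gizmo} -> Seal = 2*5 = 10, Shaft = 2*2 = 4, Widget = 2*2 = 4.
Iteration 3: components of {Seal,Shaft,Widget} -> Arm = 4*2 = 8, Panel = 4*5 = 20, Ring = 4*2 = 8.
Iteration 4: components of {Arm,Panel,Ring} -> Bearing = 20*1 = 20.
Iteration 5: no further components; recursion stops.
SUM(amt) = 1 + 2 + 4 + 10 + 4 + 20 + 8 + 8 + 20 = 77.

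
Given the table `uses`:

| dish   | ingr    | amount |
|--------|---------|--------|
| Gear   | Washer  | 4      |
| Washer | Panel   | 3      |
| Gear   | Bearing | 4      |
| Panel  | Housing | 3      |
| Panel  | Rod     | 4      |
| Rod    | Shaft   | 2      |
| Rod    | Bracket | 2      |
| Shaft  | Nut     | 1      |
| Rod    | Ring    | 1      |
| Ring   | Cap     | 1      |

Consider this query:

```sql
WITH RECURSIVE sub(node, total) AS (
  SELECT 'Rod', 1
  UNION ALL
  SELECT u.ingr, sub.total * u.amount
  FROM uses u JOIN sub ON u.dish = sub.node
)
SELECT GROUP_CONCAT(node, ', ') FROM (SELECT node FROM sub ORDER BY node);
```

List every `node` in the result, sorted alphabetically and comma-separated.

Bracket, Cap, Nut, Ring, Rod, Shaft

Base: (Rod, total=1).
Iteration 1: components of {Rod} -> Bracket = 1*2 = 2, Ring = 1*1 = 1, Shaft = 1*2 = 2.
Iteration 2: components of {Bracket,Ring,Shaft} -> Cap = 1*1 = 1, Nut = 2*1 = 2.
Iteration 3: no further components; recursion stops.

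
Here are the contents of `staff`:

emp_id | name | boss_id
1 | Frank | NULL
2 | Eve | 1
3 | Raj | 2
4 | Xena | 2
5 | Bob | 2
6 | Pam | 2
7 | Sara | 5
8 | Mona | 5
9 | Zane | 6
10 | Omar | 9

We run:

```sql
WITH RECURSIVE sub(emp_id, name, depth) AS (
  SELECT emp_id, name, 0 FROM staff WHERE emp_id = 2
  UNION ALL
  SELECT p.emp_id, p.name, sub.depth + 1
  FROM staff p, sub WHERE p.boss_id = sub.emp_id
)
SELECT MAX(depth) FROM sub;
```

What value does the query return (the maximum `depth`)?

3

Base: emp_id=2 (Eve) at depth 0.
Iteration 1: rows with boss_id in {2} -> Raj (id 3, depth 1), Xena (id 4, depth 1), Bob (id 5, depth 1), Pam (id 6, depth 1).
Iteration 2: rows with boss_id in {3,4,5,6} -> Sara (id 7, depth 2), Mona (id 8, depth 2), Zane (id 9, depth 2).
Iteration 3: rows with boss_id in {7,8,9} -> Omar (id 10, depth 3).
Iteration 4: no rows with boss_id in {10}; recursion stops.
depth values: 0, 1, 1, 1, 1, 2, 2, 2, 3; the maximum is 3.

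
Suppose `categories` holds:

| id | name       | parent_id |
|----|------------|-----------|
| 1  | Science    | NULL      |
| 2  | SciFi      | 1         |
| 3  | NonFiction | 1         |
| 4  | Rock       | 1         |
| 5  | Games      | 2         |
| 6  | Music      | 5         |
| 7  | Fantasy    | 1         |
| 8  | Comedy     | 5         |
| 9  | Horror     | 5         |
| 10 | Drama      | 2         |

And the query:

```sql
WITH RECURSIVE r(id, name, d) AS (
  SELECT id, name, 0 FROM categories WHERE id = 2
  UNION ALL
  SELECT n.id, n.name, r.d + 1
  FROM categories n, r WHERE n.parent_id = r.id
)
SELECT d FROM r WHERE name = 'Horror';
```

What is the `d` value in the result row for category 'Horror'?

Base: id=2 (SciFi) at d 0.
Iteration 1: rows with parent_id in {2} -> Games (id 5, d 1), Drama (id 10, d 1).
Iteration 2: rows with parent_id in {5,10} -> Music (id 6, d 2), Comedy (id 8, d 2), Horror (id 9, d 2).
Iteration 3: no rows with parent_id in {6,8,9}; recursion stops.

2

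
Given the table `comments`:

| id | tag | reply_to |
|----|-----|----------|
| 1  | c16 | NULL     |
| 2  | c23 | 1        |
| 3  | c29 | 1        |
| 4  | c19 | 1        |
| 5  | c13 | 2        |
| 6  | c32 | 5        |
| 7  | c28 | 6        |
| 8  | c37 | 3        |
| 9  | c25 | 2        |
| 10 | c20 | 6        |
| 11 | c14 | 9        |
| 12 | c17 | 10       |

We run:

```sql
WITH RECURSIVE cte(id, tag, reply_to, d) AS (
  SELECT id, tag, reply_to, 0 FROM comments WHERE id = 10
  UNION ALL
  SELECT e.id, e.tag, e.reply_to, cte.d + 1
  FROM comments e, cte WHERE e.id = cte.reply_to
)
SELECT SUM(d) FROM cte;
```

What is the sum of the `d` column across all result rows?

Base: id=10 (c20), reply_to=6, d 0.
Iteration 1: join on id=6 -> c32 (id 6, reply_to=5, d 1).
Iteration 2: join on id=5 -> c13 (id 5, reply_to=2, d 2).
Iteration 3: join on id=2 -> c23 (id 2, reply_to=1, d 3).
Iteration 4: join on id=1 -> c16 (id 1, reply_to=NULL, d 4).
Iteration 5: reply_to is NULL; no match; recursion stops.
SUM(d) = 0 + 1 + 2 + 3 + 4 = 10.

10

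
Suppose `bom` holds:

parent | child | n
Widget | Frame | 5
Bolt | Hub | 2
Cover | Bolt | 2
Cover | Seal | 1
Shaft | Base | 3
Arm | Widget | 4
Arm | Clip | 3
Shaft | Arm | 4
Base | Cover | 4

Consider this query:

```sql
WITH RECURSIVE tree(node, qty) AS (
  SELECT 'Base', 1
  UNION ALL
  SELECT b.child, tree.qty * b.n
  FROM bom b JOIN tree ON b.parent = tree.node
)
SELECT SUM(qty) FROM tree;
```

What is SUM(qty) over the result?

Base: (Base, qty=1).
Iteration 1: components of {Base} -> Cover = 1*4 = 4.
Iteration 2: components of {Cover} -> Bolt = 4*2 = 8, Seal = 4*1 = 4.
Iteration 3: components of {Bolt,Seal} -> Hub = 8*2 = 16.
Iteration 4: no further components; recursion stops.
SUM(qty) = 1 + 4 + 4 + 8 + 16 = 33.

33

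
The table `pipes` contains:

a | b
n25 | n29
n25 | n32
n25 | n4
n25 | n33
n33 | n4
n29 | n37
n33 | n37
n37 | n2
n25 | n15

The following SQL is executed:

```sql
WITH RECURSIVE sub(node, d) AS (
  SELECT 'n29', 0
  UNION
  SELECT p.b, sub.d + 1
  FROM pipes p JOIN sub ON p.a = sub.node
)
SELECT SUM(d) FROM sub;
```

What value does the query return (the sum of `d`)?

Base: (n29, d=0).
Iteration 1: edges from {n29} -> (n37, d=1).
Iteration 2: edges from {n37} -> (n2, d=2).
Iteration 3: no outgoing edges from {n2}; recursion stops.
SUM(d) = 0 + 1 + 2 = 3.

3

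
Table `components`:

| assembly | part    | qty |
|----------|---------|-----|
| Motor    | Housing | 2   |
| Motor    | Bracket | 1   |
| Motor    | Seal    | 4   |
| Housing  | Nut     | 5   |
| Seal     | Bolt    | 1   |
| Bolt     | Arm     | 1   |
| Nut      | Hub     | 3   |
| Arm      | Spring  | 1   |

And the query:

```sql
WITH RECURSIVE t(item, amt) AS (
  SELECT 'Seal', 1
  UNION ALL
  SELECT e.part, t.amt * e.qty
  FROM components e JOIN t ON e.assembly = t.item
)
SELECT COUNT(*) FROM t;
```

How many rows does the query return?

4

Base: (Seal, amt=1).
Iteration 1: components of {Seal} -> Bolt = 1*1 = 1.
Iteration 2: components of {Bolt} -> Arm = 1*1 = 1.
Iteration 3: components of {Arm} -> Spring = 1*1 = 1.
Iteration 4: no further components; recursion stops.
Total rows emitted: 4.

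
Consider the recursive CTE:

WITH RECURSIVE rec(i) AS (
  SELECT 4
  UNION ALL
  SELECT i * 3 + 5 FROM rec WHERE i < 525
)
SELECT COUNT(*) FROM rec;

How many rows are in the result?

6

Base: i=4.
Iteration 1: 4 < 525 holds -> i = 4 * 3 + 5 = 17.
Iteration 2: 17 < 525 holds -> i = 17 * 3 + 5 = 56.
Iteration 3: 56 < 525 holds -> i = 56 * 3 + 5 = 173.
Iteration 4: 173 < 525 holds -> i = 173 * 3 + 5 = 524.
Iteration 5: 524 < 525 holds -> i = 524 * 3 + 5 = 1577.
Iteration 6: 1577 < 525 fails; recursion stops.
Total rows emitted: 6.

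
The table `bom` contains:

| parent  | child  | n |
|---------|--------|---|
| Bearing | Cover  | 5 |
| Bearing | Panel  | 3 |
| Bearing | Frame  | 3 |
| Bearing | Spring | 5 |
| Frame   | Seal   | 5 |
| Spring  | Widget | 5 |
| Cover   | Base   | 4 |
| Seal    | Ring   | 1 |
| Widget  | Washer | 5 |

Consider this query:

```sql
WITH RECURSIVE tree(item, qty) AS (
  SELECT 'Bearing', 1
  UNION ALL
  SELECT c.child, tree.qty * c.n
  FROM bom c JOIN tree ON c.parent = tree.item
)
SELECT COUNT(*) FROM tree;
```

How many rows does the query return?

10

Base: (Bearing, qty=1).
Iteration 1: components of {Bearing} -> Cover = 1*5 = 5, Frame = 1*3 = 3, Panel = 1*3 = 3, Spring = 1*5 = 5.
Iteration 2: components of {Cover,Frame,Panel,Spring} -> Base = 5*4 = 20, Seal = 3*5 = 15, Widget = 5*5 = 25.
Iteration 3: components of {Base,Seal,Widget} -> Ring = 15*1 = 15, Washer = 25*5 = 125.
Iteration 4: no further components; recursion stops.
Total rows emitted: 10.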